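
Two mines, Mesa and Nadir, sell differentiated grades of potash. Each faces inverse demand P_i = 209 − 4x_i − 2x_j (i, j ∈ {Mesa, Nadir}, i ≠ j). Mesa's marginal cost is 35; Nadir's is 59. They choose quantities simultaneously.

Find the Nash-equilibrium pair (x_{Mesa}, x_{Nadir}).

18.2, 14.2

Mine Mesa's profit: π = x_{Mesa}(209 − 4x_{Mesa} − 2x_{Nadir}) − 35x_{Mesa}.
∂π/∂x_{Mesa} = 174 − 8x_{Mesa} − 2x_{Nadir} = 0 ⇒ x_{Mesa} = 21.75 − 0.25x_{Nadir}.
Similarly x_{Nadir} = 18.75 − 0.25x_{Mesa}.
Plugging x_{Nadir} into Mesa's best response: x_{Mesa} = 21.75 − 0.25(18.75 − 0.25x_{Mesa}) ⇒ 0.9375x_{Mesa} = 17.0625, so x_{Mesa} = 18.2.
Then x_{Nadir} = 18.75 − 0.25·18.2 = 14.2.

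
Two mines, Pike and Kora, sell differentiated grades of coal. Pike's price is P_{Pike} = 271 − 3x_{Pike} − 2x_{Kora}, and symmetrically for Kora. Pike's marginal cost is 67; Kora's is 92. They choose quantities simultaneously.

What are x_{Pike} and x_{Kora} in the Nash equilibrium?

27.0625, 20.8125

Mine Pike's profit: π = x_{Pike}(271 − 3x_{Pike} − 2x_{Kora}) − 67x_{Pike}.
∂π/∂x_{Pike} = 204 − 6x_{Pike} − 2x_{Kora} = 0 ⇒ x_{Pike} = 34 − (1/3)x_{Kora}.
Similarly x_{Kora} = 179/6 − (1/3)x_{Pike}.
Substituting the second reaction function into the first: x_{Pike} = 34 − (1/3)(179/6 − (1/3)x_{Pike}), which gives (8/9)x_{Pike} = 433/18 ⇒ x_{Pike} = 27.0625.
Then x_{Kora} = 179/6 − (1/3)·27.0625 = 20.8125.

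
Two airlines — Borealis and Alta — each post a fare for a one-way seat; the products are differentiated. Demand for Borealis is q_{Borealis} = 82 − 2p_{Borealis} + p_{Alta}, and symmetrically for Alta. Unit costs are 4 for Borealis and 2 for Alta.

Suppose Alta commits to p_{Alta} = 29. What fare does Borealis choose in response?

Borealis's profit: π = (p_{Borealis} − 4)(82 − 2p_{Borealis} + p_{Alta}).
∂π/∂p_{Borealis} = 90 − 4p_{Borealis} + p_{Alta} = 0 ⇒ p_{Borealis} = 22.5 + 0.25p_{Alta}.
At p_{Alta} = 29: p_{Borealis} = 22.5 + 0.25·29 = 29.75.

29.75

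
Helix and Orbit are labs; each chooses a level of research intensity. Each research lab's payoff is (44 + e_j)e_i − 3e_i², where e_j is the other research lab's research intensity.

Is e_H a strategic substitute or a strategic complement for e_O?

Helix's payoff is (44 + e_O)e_H − 3e_H².
∂π/∂e_H = 44 + e_O − 6e_H = 0, so e_H = 22/3 + (1/6)e_O.
The best-response slope de_H/de_O = 1/6 > 0: the reaction function is upward-sloping, so the choices are strategic complements.

strategic complements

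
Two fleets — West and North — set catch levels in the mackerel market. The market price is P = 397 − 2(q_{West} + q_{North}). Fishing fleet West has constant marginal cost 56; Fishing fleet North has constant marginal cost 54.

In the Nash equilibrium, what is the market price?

Fishing fleet West's profit: π = q_{West}(397 − 2(q_{West} + q_{North})) − 56q_{West}.
∂π/∂q_{West} = 341 − 4q_{West} − 2q_{North} = 0, so q_{West} = 85.25 − 0.5q_{North}.
By the same steps for North: q_{North} = 85.75 − 0.5q_{West}.
Solving the two reaction functions simultaneously: (1 − (−0.5)(−0.5))q_{West} = 85.25 − 0.5·85.75, so 0.75q_{West} = 42.375 and q_{West} = 56.5.
Then q_{North} = 85.75 − 0.5·56.5 = 57.5.
Equilibrium price: P = 397 − 2·114 = 169.

169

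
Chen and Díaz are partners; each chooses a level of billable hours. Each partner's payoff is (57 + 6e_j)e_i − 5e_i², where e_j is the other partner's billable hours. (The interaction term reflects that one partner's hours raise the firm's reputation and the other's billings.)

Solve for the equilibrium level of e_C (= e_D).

14.25

Chen's payoff is (57 + 6e_D)e_C − 5e_C².
∂π/∂e_C = 57 + 6e_D − 10e_C = 0, so e_C = 5.7 + 0.6e_D.
By symmetry e_D = e_C; substituting into the reaction function, 0.4e_C = 5.7 and e_C = 14.25.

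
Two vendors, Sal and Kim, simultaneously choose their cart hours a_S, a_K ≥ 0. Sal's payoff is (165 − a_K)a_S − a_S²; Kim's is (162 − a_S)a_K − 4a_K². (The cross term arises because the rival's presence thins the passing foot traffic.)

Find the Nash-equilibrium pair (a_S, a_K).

Expanding Sal's payoff: 165a_S − a_Ka_S − a_S².
∂π/∂a_S = 165 − a_K − 2a_S = 0, so a_S = 82.5 − 0.5a_K.
Likewise for Kim: a_K = 20.25 − 0.125a_S.
Solving the two reaction functions simultaneously: (1 − (−0.5)(−0.125))a_S = 82.5 − 0.5·20.25, so 0.9375a_S = 72.375 and a_S = 77.2.
Then a_K = 20.25 − 0.125·77.2 = 10.6.

77.2, 10.6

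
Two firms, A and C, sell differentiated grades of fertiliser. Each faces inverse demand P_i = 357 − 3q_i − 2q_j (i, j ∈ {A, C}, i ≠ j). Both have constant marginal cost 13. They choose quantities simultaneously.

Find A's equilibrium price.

142

Firm A's profit: π = q_A(357 − 3q_A − 2q_C) − 13q_A.
∂π/∂q_A = 344 − 6q_A − 2q_C = 0 ⇒ q_A = 172/3 − (1/3)q_C.
The game is symmetric, so in equilibrium q_C = q_A: the reaction function gives (4/3)q_A = 172/3, hence q_A = 43.
P_A = 357 − 3·43 − 2·43 = 142.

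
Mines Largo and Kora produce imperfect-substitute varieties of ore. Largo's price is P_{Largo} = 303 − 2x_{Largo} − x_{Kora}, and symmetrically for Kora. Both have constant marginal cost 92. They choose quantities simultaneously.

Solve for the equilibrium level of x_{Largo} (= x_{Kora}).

Mine Largo's profit: π = x_{Largo}(303 − 2x_{Largo} − x_{Kora}) − 92x_{Largo}.
∂π/∂x_{Largo} = 211 − 4x_{Largo} − x_{Kora} = 0 ⇒ x_{Largo} = 52.75 − 0.25x_{Kora}.
By symmetry x_{Kora} = x_{Largo}; substituting into the reaction function, 1.25x_{Largo} = 52.75 and x_{Largo} = 42.2.

42.2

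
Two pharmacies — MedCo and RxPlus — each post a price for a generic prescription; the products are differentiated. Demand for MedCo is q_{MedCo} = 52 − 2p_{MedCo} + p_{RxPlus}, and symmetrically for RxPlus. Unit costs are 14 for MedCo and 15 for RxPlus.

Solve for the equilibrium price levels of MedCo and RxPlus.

26.8, 27.2

MedCo's profit: π = (p_{MedCo} − 14)(52 − 2p_{MedCo} + p_{RxPlus}).
∂π/∂p_{MedCo} = 80 − 4p_{MedCo} + p_{RxPlus} = 0 ⇒ p_{MedCo} = 20 + 0.25p_{RxPlus}.
Similarly p_{RxPlus} = 20.5 + 0.25p_{MedCo}.
Substituting the second reaction function into the first: p_{MedCo} = 20 + 0.25(20.5 + 0.25p_{MedCo}), which gives 0.9375p_{MedCo} = 25.125 ⇒ p_{MedCo} = 26.8.
Then p_{RxPlus} = 20.5 + 0.25·26.8 = 27.2.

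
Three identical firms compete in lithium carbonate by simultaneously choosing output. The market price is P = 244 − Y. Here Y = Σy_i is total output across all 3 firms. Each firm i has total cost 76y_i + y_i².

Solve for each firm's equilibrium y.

A representative firm's profit is π_i = y_i(244 − Y) − 76y_i − y_i², with Y = y_i + Σ_{j≠i} y_j.
First-order condition: 168 − 4y_i − Σ_{j≠i} y_j = 0.
With identical firms, set every y_j = y: then 168 − 4y − 2y = 0, i.e. y = 168/6 = 28.

28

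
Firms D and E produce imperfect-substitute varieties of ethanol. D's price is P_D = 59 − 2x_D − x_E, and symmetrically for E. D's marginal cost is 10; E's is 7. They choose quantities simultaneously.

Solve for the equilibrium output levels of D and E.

Firm D's profit: π = x_D(59 − 2x_D − x_E) − 10x_D.
∂π/∂x_D = 49 − 4x_D − x_E = 0 ⇒ x_D = 12.25 − 0.25x_E.
Similarly x_E = 13 − 0.25x_D.
Substituting the second reaction function into the first: x_D = 12.25 − 0.25(13 − 0.25x_D), which gives 0.9375x_D = 9 ⇒ x_D = 9.6.
Then x_E = 13 − 0.25·9.6 = 10.6.

9.6, 10.6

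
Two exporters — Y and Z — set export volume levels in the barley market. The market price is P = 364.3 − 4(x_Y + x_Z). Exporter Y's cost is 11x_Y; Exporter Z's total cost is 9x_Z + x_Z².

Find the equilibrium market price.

142.9875

Exporter Y's profit: π = x_Y(364.3 − 4(x_Y + x_Z)) − 11x_Y.
∂π/∂x_Y = 353.3 − 8x_Y − 4x_Z = 0, so x_Y = 44.1625 − 0.5x_Z.
For Z: ∂π/∂x_Z = 355.3 − 10x_Z − 4x_Y = 0 ⇒ x_Z = 35.53 − 0.4x_Y.
Solving the two reaction functions simultaneously: (1 − (−0.5)(−0.4))x_Y = 44.1625 − 0.5·35.53, so 0.8x_Y = 26.3975 and x_Y = 10559/320.
Then x_Z = 35.53 − 0.4·(10559/320) = 3573/160.
Equilibrium price: P = 364.3 − 4·(3541/64) = 142.9875.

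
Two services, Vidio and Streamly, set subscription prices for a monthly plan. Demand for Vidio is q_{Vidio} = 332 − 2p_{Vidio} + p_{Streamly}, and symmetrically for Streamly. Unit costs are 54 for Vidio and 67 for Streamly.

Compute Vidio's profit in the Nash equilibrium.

17822.72

Vidio's profit: π = (p_{Vidio} − 54)(332 − 2p_{Vidio} + p_{Streamly}).
∂π/∂p_{Vidio} = 440 − 4p_{Vidio} + p_{Streamly} = 0 ⇒ p_{Vidio} = 110 + 0.25p_{Streamly}.
Similarly p_{Streamly} = 116.5 + 0.25p_{Vidio}.
Solving the two reaction functions simultaneously: (1 − (0.25)(0.25))p_{Vidio} = 110 + 0.25·116.5, so 0.9375p_{Vidio} = 139.125 and p_{Vidio} = 148.4.
Then p_{Streamly} = 116.5 + 0.25·148.4 = 153.6.
q_{Vidio} = 332 − 2·148.4 + 153.6 = 188.8.
Profit = (148.4 − 54)·188.8 = 17822.72.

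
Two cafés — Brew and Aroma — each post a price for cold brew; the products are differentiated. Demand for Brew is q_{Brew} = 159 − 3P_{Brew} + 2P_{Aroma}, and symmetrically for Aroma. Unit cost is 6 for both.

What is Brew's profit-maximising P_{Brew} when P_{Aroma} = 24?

Brew's profit: π = (P_{Brew} − 6)(159 − 3P_{Brew} + 2P_{Aroma}).
∂π/∂P_{Brew} = 177 − 6P_{Brew} + 2P_{Aroma} = 0 ⇒ P_{Brew} = 29.5 + (1/3)P_{Aroma}.
At P_{Aroma} = 24: P_{Brew} = 29.5 + (1/3)·24 = 37.5.

37.5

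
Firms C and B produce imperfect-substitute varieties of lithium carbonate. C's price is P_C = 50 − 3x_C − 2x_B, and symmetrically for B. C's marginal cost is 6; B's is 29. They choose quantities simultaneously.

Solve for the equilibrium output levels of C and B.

Firm C's profit: π = x_C(50 − 3x_C − 2x_B) − 6x_C.
∂π/∂x_C = 44 − 6x_C − 2x_B = 0 ⇒ x_C = 22/3 − (1/3)x_B.
Similarly x_B = 3.5 − (1/3)x_C.
Solving the two reaction functions simultaneously: (1 − (−1/3)(−1/3))x_C = 22/3 − (1/3)·3.5, so (8/9)x_C = 37/6 and x_C = 6.9375.
Then x_B = 3.5 − (1/3)·6.9375 = 1.1875.

6.9375, 1.1875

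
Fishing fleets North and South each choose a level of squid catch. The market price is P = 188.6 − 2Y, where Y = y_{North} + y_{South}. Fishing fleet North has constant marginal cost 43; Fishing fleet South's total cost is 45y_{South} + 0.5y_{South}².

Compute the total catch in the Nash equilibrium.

Fishing fleet North's profit: π = y_{North}(188.6 − 2(y_{North} + y_{South})) − 43y_{North}.
∂π/∂y_{North} = 145.6 − 4y_{North} − 2y_{South} = 0, so y_{North} = 36.4 − 0.5y_{South}.
For South: ∂π/∂y_{South} = 143.6 − 5y_{South} − 2y_{North} = 0 ⇒ y_{South} = 28.72 − 0.4y_{North}.
Solving the two reaction functions simultaneously: (1 − (−0.5)(−0.4))y_{North} = 36.4 − 0.5·28.72, so 0.8y_{North} = 22.04 and y_{North} = 27.55.
Then y_{South} = 28.72 − 0.4·27.55 = 17.7.
Total catch: 27.55 + 17.7 = 45.25.

45.25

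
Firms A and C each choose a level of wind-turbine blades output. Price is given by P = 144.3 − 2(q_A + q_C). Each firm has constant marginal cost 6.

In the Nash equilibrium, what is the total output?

Firm A's profit: π = q_A(144.3 − 2(q_A + q_C)) − 6q_A.
∂π/∂q_A = 138.3 − 4q_A − 2q_C = 0, so q_A = 34.575 − 0.5q_C.
Setting q_A = q_C in the reaction function: q_A = 34.575 − 0.5q_A, so q_A = 34.575 / 1.5 = 23.05.
Total output: 23.05 + 23.05 = 46.1.

46.1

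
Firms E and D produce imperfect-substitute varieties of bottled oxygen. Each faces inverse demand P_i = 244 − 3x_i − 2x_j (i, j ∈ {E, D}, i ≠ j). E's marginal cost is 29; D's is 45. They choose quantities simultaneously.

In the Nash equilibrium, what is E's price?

Firm E's profit: π = x_E(244 − 3x_E − 2x_D) − 29x_E.
∂π/∂x_E = 215 − 6x_E − 2x_D = 0 ⇒ x_E = 215/6 − (1/3)x_D.
Similarly x_D = 199/6 − (1/3)x_E.
Substituting the second reaction function into the first: x_E = 215/6 − (1/3)(199/6 − (1/3)x_E), which gives (8/9)x_E = 223/9 ⇒ x_E = 27.875.
Then x_D = 199/6 − (1/3)·27.875 = 23.875.
P_E = 244 − 3·27.875 − 2·23.875 = 112.625.

112.625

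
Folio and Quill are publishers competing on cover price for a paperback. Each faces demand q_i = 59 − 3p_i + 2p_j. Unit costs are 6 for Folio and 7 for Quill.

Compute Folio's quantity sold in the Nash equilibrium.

Folio's profit: π = (p_{Folio} − 6)(59 − 3p_{Folio} + 2p_{Quill}).
∂π/∂p_{Folio} = 77 − 6p_{Folio} + 2p_{Quill} = 0 ⇒ p_{Folio} = 77/6 + (1/3)p_{Quill}.
Similarly p_{Quill} = 40/3 + (1/3)p_{Folio}.
Plugging p_{Quill} into Folio's best response: p_{Folio} = 77/6 + (1/3)(40/3 + (1/3)p_{Folio}) ⇒ (8/9)p_{Folio} = 311/18, so p_{Folio} = 19.4375.
Then p_{Quill} = 40/3 + (1/3)·19.4375 = 19.8125.
q_{Folio} = 59 − 3·19.4375 + 2·19.8125 = 40.3125.

40.3125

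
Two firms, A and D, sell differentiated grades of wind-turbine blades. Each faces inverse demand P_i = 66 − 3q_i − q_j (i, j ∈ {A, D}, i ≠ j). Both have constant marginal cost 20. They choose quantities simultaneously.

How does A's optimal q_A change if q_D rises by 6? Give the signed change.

-1

Firm A's profit: π = q_A(66 − 3q_A − q_D) − 20q_A.
∂π/∂q_A = 46 − 6q_A − q_D = 0 ⇒ q_A = 23/3 − (1/6)q_D.
The reaction-function slope is −1/6, so a 6-unit rise in q_D moves q_A by −1/6 × 6 = −1. A's best response falls — the actions are strategic substitutes.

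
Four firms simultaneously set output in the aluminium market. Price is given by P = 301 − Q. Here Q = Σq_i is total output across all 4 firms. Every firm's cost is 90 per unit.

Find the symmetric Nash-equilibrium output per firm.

42.2

A representative firm's profit is π_i = q_i(301 − Q) − 90q_i, with Q = q_i + Σ_{j≠i} q_j.
First-order condition: 211 − 2q_i − Σ_{j≠i} q_j = 0.
In a symmetric equilibrium every firm chooses the same q, so Σ_{j≠i} q_j = 3q. The condition becomes 211 − 5q = 0, giving q = 211/5 = 42.2.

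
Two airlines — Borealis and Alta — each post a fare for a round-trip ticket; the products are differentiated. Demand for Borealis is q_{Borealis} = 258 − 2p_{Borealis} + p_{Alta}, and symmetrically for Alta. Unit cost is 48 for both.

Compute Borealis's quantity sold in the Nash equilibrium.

Borealis's profit: π = (p_{Borealis} − 48)(258 − 2p_{Borealis} + p_{Alta}).
∂π/∂p_{Borealis} = 354 − 4p_{Borealis} + p_{Alta} = 0 ⇒ p_{Borealis} = 88.5 + 0.25p_{Alta}.
Setting p_{Borealis} = p_{Alta} in the reaction function: p_{Borealis} = 88.5 + 0.25p_{Borealis}, so p_{Borealis} = 88.5 / 0.75 = 118.
q_{Borealis} = 258 − 2·118 + 118 = 140.

140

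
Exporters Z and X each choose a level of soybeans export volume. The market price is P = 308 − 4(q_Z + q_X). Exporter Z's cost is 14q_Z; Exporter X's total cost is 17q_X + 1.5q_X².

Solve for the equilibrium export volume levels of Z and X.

Exporter Z's profit: π = q_Z(308 − 4(q_Z + q_X)) − 14q_Z.
∂π/∂q_Z = 294 − 8q_Z − 4q_X = 0, so q_Z = 36.75 − 0.5q_X.
For X: ∂π/∂q_X = 291 − 11q_X − 4q_Z = 0 ⇒ q_X = 291/11 − (4/11)q_Z.
Solving the two reaction functions simultaneously: (1 − (−0.5)(−4/11))q_Z = 36.75 − 0.5·(291/11), so (9/11)q_Z = 1035/44 and q_Z = 28.75.
Then q_X = 291/11 − (4/11)·28.75 = 16.

28.75, 16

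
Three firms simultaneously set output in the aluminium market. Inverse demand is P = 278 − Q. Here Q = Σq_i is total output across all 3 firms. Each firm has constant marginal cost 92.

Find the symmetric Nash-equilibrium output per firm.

46.5

A representative firm's profit is π_i = q_i(278 − Q) − 92q_i, with Q = q_i + Σ_{j≠i} q_j.
First-order condition: 186 − 2q_i − Σ_{j≠i} q_j = 0.
With identical firms, set every q_j = q: then 186 − 2q − 2q = 0, i.e. q = 186/4 = 46.5.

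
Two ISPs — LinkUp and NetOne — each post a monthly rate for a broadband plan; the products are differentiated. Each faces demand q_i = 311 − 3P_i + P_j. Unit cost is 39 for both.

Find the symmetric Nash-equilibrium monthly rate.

85.6

LinkUp's profit: π = (P_{LinkUp} − 39)(311 − 3P_{LinkUp} + P_{NetOne}).
∂π/∂P_{LinkUp} = 428 − 6P_{LinkUp} + P_{NetOne} = 0 ⇒ P_{LinkUp} = 214/3 + (1/6)P_{NetOne}.
The game is symmetric, so in equilibrium P_{NetOne} = P_{LinkUp}: the reaction function gives (5/6)P_{LinkUp} = 214/3, hence P_{LinkUp} = 85.6.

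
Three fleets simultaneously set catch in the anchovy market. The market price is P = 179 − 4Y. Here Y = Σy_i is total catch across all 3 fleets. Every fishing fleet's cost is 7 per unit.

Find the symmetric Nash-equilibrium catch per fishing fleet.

10.75

A representative fishing fleet's profit is π_i = y_i(179 − 4Y) − 7y_i, with Y = y_i + Σ_{j≠i} y_j.
First-order condition: 172 − 8y_i − 4Σ_{j≠i} y_j = 0.
With identical fishing fleets, set every y_j = y: then 172 − 8y − 8y = 0, i.e. y = 172/16 = 10.75.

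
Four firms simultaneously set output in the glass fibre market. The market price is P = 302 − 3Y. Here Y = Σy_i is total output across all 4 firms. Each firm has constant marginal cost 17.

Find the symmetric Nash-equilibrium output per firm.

19

A representative firm's profit is π_i = y_i(302 − 3Y) − 17y_i, with Y = y_i + Σ_{j≠i} y_j.
First-order condition: 285 − 6y_i − 3Σ_{j≠i} y_j = 0.
In a symmetric equilibrium every firm chooses the same y, so Σ_{j≠i} y_j = 3y. The condition becomes 285 − 15y = 0, giving y = 285/15 = 19.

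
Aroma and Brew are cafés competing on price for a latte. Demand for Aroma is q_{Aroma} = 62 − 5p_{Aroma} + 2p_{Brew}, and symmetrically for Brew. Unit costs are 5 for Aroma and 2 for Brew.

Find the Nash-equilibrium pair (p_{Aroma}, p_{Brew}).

Aroma's profit: π = (p_{Aroma} − 5)(62 − 5p_{Aroma} + 2p_{Brew}).
∂π/∂p_{Aroma} = 87 − 10p_{Aroma} + 2p_{Brew} = 0 ⇒ p_{Aroma} = 8.7 + 0.2p_{Brew}.
Similarly p_{Brew} = 7.2 + 0.2p_{Aroma}.
Plugging p_{Brew} into Aroma's best response: p_{Aroma} = 8.7 + 0.2(7.2 + 0.2p_{Aroma}) ⇒ 0.96p_{Aroma} = 10.14, so p_{Aroma} = 10.5625.
Then p_{Brew} = 7.2 + 0.2·10.5625 = 9.3125.

10.5625, 9.3125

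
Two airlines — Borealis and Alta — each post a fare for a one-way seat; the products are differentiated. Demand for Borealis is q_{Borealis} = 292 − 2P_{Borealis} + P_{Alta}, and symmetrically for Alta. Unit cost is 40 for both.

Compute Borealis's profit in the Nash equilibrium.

14112

Borealis's profit: π = (P_{Borealis} − 40)(292 − 2P_{Borealis} + P_{Alta}).
∂π/∂P_{Borealis} = 372 − 4P_{Borealis} + P_{Alta} = 0 ⇒ P_{Borealis} = 93 + 0.25P_{Alta}.
By symmetry P_{Alta} = P_{Borealis}; substituting into the reaction function, 0.75P_{Borealis} = 93 and P_{Borealis} = 124.
q_{Borealis} = 292 − 2·124 + 124 = 168.
Profit = (124 − 40)·168 = 14112.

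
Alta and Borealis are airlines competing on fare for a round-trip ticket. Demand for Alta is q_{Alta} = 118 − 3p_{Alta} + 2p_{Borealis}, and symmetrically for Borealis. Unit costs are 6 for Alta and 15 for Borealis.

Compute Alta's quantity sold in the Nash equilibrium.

89.0625

Alta's profit: π = (p_{Alta} − 6)(118 − 3p_{Alta} + 2p_{Borealis}).
∂π/∂p_{Alta} = 136 − 6p_{Alta} + 2p_{Borealis} = 0 ⇒ p_{Alta} = 68/3 + (1/3)p_{Borealis}.
Similarly p_{Borealis} = 163/6 + (1/3)p_{Alta}.
Plugging p_{Borealis} into Alta's best response: p_{Alta} = 68/3 + (1/3)(163/6 + (1/3)p_{Alta}) ⇒ (8/9)p_{Alta} = 571/18, so p_{Alta} = 35.6875.
Then p_{Borealis} = 163/6 + (1/3)·35.6875 = 39.0625.
q_{Alta} = 118 − 3·35.6875 + 2·39.0625 = 89.0625.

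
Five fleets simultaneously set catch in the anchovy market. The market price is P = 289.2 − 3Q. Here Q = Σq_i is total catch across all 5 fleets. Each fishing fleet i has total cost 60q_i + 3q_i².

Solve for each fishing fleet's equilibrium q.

9.55

A representative fishing fleet's profit is π_i = q_i(289.2 − 3Q) − 60q_i − 3q_i², with Q = q_i + Σ_{j≠i} q_j.
First-order condition: 229.2 − 12q_i − 3Σ_{j≠i} q_j = 0.
With identical fishing fleets, set every q_j = q: then 229.2 − 12q − 12q = 0, i.e. q = 229.2/24 = 9.55.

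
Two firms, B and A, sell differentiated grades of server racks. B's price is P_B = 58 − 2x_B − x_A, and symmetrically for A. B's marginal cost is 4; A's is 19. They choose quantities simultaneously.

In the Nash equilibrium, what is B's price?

Firm B's profit: π = x_B(58 − 2x_B − x_A) − 4x_B.
∂π/∂x_B = 54 − 4x_B − x_A = 0 ⇒ x_B = 13.5 − 0.25x_A.
Similarly x_A = 9.75 − 0.25x_B.
Plugging x_A into B's best response: x_B = 13.5 − 0.25(9.75 − 0.25x_B) ⇒ 0.9375x_B = 11.0625, so x_B = 11.8.
Then x_A = 9.75 − 0.25·11.8 = 6.8.
P_B = 58 − 2·11.8 − 6.8 = 27.6.

27.6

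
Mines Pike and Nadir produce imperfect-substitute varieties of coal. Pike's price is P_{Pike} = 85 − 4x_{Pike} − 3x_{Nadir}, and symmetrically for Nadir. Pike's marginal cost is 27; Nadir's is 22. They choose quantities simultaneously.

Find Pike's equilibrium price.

Mine Pike's profit: π = x_{Pike}(85 − 4x_{Pike} − 3x_{Nadir}) − 27x_{Pike}.
∂π/∂x_{Pike} = 58 − 8x_{Pike} − 3x_{Nadir} = 0 ⇒ x_{Pike} = 7.25 − 0.375x_{Nadir}.
Similarly x_{Nadir} = 7.875 − 0.375x_{Pike}.
Solving the two reaction functions simultaneously: (1 − (−0.375)(−0.375))x_{Pike} = 7.25 − 0.375·7.875, so (55/64)x_{Pike} = 275/64 and x_{Pike} = 5.
Then x_{Nadir} = 7.875 − 0.375·5 = 6.
P_{Pike} = 85 − 4·5 − 3·6 = 47.

47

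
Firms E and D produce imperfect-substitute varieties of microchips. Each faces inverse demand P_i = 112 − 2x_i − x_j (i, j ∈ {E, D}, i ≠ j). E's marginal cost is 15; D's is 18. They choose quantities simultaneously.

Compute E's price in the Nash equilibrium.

Firm E's profit: π = x_E(112 − 2x_E − x_D) − 15x_E.
∂π/∂x_E = 97 − 4x_E − x_D = 0 ⇒ x_E = 24.25 − 0.25x_D.
Similarly x_D = 23.5 − 0.25x_E.
Substituting the second reaction function into the first: x_E = 24.25 − 0.25(23.5 − 0.25x_E), which gives 0.9375x_E = 18.375 ⇒ x_E = 19.6.
Then x_D = 23.5 − 0.25·19.6 = 18.6.
P_E = 112 − 2·19.6 − 18.6 = 54.2.

54.2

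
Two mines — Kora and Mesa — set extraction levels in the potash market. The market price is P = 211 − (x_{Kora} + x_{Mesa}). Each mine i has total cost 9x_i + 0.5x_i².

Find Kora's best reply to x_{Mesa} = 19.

61

Mine Kora's profit: π = x_{Kora}(211 − (x_{Kora} + x_{Mesa})) − 9x_{Kora} − 0.5x_{Kora}².
∂π/∂x_{Kora} = 202 − 3x_{Kora} − x_{Mesa} = 0, so x_{Kora} = 202/3 − (1/3)x_{Mesa}.
At x_{Mesa} = 19: x_{Kora} = 202/3 − (1/3)·19 = 61.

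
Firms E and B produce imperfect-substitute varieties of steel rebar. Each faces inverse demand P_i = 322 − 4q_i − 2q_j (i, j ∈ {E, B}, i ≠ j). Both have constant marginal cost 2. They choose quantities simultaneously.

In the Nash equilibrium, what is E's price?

Firm E's profit: π = q_E(322 − 4q_E − 2q_B) − 2q_E.
∂π/∂q_E = 320 − 8q_E − 2q_B = 0 ⇒ q_E = 40 − 0.25q_B.
The game is symmetric, so in equilibrium q_B = q_E: the reaction function gives 1.25q_E = 40, hence q_E = 32.
P_E = 322 − 4·32 − 2·32 = 130.

130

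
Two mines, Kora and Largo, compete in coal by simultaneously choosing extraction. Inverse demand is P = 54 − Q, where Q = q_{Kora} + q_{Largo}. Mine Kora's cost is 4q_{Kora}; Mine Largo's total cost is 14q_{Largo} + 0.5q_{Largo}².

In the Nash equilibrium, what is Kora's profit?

484

Mine Kora's profit: π = q_{Kora}(54 − (q_{Kora} + q_{Largo})) − 4q_{Kora}.
∂π/∂q_{Kora} = 50 − 2q_{Kora} − q_{Largo} = 0, so q_{Kora} = 25 − 0.5q_{Largo}.
For Largo: ∂π/∂q_{Largo} = 40 − 3q_{Largo} − q_{Kora} = 0 ⇒ q_{Largo} = 40/3 − (1/3)q_{Kora}.
Solving the two reaction functions simultaneously: (1 − (−0.5)(−1/3))q_{Kora} = 25 − 0.5·(40/3), so (5/6)q_{Kora} = 55/3 and q_{Kora} = 22.
Then q_{Largo} = 40/3 − (1/3)·22 = 6.
Price P = 54 − 28 = 26.
Kora's profit: (26 − 4)·22 = 484.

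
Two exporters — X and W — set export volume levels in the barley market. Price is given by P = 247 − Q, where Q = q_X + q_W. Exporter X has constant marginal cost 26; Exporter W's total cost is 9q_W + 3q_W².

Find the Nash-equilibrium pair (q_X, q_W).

102, 17

Exporter X's profit: π = q_X(247 − (q_X + q_W)) − 26q_X.
∂π/∂q_X = 221 − 2q_X − q_W = 0, so q_X = 110.5 − 0.5q_W.
For W: ∂π/∂q_W = 238 − 8q_W − q_X = 0 ⇒ q_W = 29.75 − 0.125q_X.
Substituting the second reaction function into the first: q_X = 110.5 − 0.5(29.75 − 0.125q_X), which gives 0.9375q_X = 95.625 ⇒ q_X = 102.
Then q_W = 29.75 − 0.125·102 = 17.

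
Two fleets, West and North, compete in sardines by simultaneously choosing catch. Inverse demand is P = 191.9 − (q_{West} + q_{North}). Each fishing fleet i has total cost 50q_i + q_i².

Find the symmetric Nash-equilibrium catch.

28.38

Fishing fleet West's profit: π = q_{West}(191.9 − (q_{West} + q_{North})) − 50q_{West} − q_{West}².
∂π/∂q_{West} = 141.9 − 4q_{West} − q_{North} = 0, so q_{West} = 35.475 − 0.25q_{North}.
By symmetry q_{North} = q_{West}; substituting into the reaction function, 1.25q_{West} = 35.475 and q_{West} = 28.38.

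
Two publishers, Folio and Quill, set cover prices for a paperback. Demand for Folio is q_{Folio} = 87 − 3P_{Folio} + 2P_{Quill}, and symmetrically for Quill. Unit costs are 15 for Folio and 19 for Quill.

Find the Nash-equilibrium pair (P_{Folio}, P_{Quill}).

Folio's profit: π = (P_{Folio} − 15)(87 − 3P_{Folio} + 2P_{Quill}).
∂π/∂P_{Folio} = 132 − 6P_{Folio} + 2P_{Quill} = 0 ⇒ P_{Folio} = 22 + (1/3)P_{Quill}.
Similarly P_{Quill} = 24 + (1/3)P_{Folio}.
Solving the two reaction functions simultaneously: (1 − (1/3)(1/3))P_{Folio} = 22 + (1/3)·24, so (8/9)P_{Folio} = 30 and P_{Folio} = 33.75.
Then P_{Quill} = 24 + (1/3)·33.75 = 35.25.

33.75, 35.25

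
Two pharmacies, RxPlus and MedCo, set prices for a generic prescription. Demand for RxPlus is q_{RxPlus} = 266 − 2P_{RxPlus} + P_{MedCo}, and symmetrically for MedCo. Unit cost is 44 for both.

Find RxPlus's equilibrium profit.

RxPlus's profit: π = (P_{RxPlus} − 44)(266 − 2P_{RxPlus} + P_{MedCo}).
∂π/∂P_{RxPlus} = 354 − 4P_{RxPlus} + P_{MedCo} = 0 ⇒ P_{RxPlus} = 88.5 + 0.25P_{MedCo}.
By symmetry P_{MedCo} = P_{RxPlus}; substituting into the reaction function, 0.75P_{RxPlus} = 88.5 and P_{RxPlus} = 118.
q_{RxPlus} = 266 − 2·118 + 118 = 148.
Profit = (118 − 44)·148 = 10952.

10952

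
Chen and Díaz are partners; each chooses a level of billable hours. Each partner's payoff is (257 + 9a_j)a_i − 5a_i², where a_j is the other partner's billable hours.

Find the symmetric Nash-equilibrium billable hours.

257

Chen's payoff is (257 + 9a_D)a_C − 5a_C².
∂π/∂a_C = 257 + 9a_D − 10a_C = 0, so a_C = 25.7 + 0.9a_D.
The game is symmetric, so in equilibrium a_D = a_C: the reaction function gives 0.1a_C = 25.7, hence a_C = 257.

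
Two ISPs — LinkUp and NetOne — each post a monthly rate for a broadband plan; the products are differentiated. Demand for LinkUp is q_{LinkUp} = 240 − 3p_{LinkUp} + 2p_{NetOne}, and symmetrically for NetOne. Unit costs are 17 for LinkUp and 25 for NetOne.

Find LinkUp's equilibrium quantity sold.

LinkUp's profit: π = (p_{LinkUp} − 17)(240 − 3p_{LinkUp} + 2p_{NetOne}).
∂π/∂p_{LinkUp} = 291 − 6p_{LinkUp} + 2p_{NetOne} = 0 ⇒ p_{LinkUp} = 48.5 + (1/3)p_{NetOne}.
Similarly p_{NetOne} = 52.5 + (1/3)p_{LinkUp}.
Substituting the second reaction function into the first: p_{LinkUp} = 48.5 + (1/3)(52.5 + (1/3)p_{LinkUp}), which gives (8/9)p_{LinkUp} = 66 ⇒ p_{LinkUp} = 74.25.
Then p_{NetOne} = 52.5 + (1/3)·74.25 = 77.25.
q_{LinkUp} = 240 − 3·74.25 + 2·77.25 = 171.75.

171.75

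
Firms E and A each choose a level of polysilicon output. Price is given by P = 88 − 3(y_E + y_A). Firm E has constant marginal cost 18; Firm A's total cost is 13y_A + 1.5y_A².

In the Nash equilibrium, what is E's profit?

243

Firm E's profit: π = y_E(88 − 3(y_E + y_A)) − 18y_E.
∂π/∂y_E = 70 − 6y_E − 3y_A = 0, so y_E = 35/3 − 0.5y_A.
For A: ∂π/∂y_A = 75 − 9y_A − 3y_E = 0 ⇒ y_A = 25/3 − (1/3)y_E.
Plugging y_A into E's best response: y_E = 35/3 − 0.5(25/3 − (1/3)y_E) ⇒ (5/6)y_E = 7.5, so y_E = 9.
Then y_A = 25/3 − (1/3)·9 = 16/3.
Price P = 88 − 3·(43/3) = 45.
E's profit: (45 − 18)·9 = 243.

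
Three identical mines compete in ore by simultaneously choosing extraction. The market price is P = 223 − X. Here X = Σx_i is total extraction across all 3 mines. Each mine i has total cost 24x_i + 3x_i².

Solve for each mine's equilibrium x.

19.9

A representative mine's profit is π_i = x_i(223 − X) − 24x_i − 3x_i², with X = x_i + Σ_{j≠i} x_j.
First-order condition: 199 − 8x_i − Σ_{j≠i} x_j = 0.
With identical mines, set every x_j = x: then 199 − 8x − 2x = 0, i.e. x = 199/10 = 19.9.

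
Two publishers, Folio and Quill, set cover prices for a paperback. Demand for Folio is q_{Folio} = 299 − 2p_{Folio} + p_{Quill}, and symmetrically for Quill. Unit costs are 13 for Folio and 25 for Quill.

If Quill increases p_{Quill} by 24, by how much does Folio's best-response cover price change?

Folio's profit: π = (p_{Folio} − 13)(299 − 2p_{Folio} + p_{Quill}).
∂π/∂p_{Folio} = 325 − 4p_{Folio} + p_{Quill} = 0 ⇒ p_{Folio} = 81.25 + 0.25p_{Quill}.
The reaction-function slope is 0.25, so a 24-unit rise in p_{Quill} moves p_{Folio} by 0.25 × 24 = 6. Folio's best response rises — the actions are strategic complements.

6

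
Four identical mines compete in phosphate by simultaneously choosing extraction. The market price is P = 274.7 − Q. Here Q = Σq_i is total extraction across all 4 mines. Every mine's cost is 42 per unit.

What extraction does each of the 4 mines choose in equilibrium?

A representative mine's profit is π_i = q_i(274.7 − Q) − 42q_i, with Q = q_i + Σ_{j≠i} q_j.
First-order condition: 232.7 − 2q_i − Σ_{j≠i} q_j = 0.
With identical mines, set every q_j = q: then 232.7 − 2q − 3q = 0, i.e. q = 232.7/5 = 46.54.

46.54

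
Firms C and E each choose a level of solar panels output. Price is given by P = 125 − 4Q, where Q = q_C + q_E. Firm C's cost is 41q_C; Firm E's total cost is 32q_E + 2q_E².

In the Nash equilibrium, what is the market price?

72.8

Firm C's profit: π = q_C(125 − 4(q_C + q_E)) − 41q_C.
∂π/∂q_C = 84 − 8q_C − 4q_E = 0, so q_C = 10.5 − 0.5q_E.
For E: ∂π/∂q_E = 93 − 12q_E − 4q_C = 0 ⇒ q_E = 7.75 − (1/3)q_C.
Plugging q_E into C's best response: q_C = 10.5 − 0.5(7.75 − (1/3)q_C) ⇒ (5/6)q_C = 6.625, so q_C = 7.95.
Then q_E = 7.75 − (1/3)·7.95 = 5.1.
Equilibrium price: P = 125 − 4·13.05 = 72.8.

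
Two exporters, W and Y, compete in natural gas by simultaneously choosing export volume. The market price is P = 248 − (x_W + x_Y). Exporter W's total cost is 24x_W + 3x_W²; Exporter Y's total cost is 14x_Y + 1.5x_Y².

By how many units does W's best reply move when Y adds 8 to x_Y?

-1

Exporter W's profit: π = x_W(248 − (x_W + x_Y)) − 24x_W − 3x_W².
∂π/∂x_W = 224 − 8x_W − x_Y = 0, so x_W = 28 − 0.125x_Y.
The reaction-function slope is −0.125, so an 8-unit rise in x_Y moves x_W by −0.125 × 8 = −1. W's best response falls — the actions are strategic substitutes.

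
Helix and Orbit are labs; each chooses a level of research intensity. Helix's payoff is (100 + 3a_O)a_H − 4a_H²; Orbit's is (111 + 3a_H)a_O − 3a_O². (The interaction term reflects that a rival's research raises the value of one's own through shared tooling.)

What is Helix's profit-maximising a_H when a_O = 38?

26.75

Expanding Helix's payoff: 100a_H + 3a_Oa_H − 4a_H².
∂π/∂a_H = 100 + 3a_O − 8a_H = 0, so a_H = 12.5 + 0.375a_O.
At a_O = 38: a_H = 12.5 + 0.375·38 = 26.75.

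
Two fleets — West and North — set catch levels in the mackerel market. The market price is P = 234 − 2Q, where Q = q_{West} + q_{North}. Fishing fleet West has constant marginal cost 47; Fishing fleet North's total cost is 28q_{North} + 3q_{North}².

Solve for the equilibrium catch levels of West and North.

Fishing fleet West's profit: π = q_{West}(234 − 2(q_{West} + q_{North})) − 47q_{West}.
∂π/∂q_{West} = 187 − 4q_{West} − 2q_{North} = 0, so q_{West} = 46.75 − 0.5q_{North}.
For North: ∂π/∂q_{North} = 206 − 10q_{North} − 2q_{West} = 0 ⇒ q_{North} = 20.6 − 0.2q_{West}.
Substituting the second reaction function into the first: q_{West} = 46.75 − 0.5(20.6 − 0.2q_{West}), which gives 0.9q_{West} = 36.45 ⇒ q_{West} = 40.5.
Then q_{North} = 20.6 − 0.2·40.5 = 12.5.

40.5, 12.5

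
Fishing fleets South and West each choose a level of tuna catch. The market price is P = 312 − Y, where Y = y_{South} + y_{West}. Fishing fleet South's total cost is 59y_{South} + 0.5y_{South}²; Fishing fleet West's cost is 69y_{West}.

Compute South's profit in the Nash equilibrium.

4150.14

Fishing fleet South's profit: π = y_{South}(312 − (y_{South} + y_{West})) − 59y_{South} − 0.5y_{South}².
∂π/∂y_{South} = 253 − 3y_{South} − y_{West} = 0, so y_{South} = 253/3 − (1/3)y_{West}.
For West: ∂π/∂y_{West} = 243 − 2y_{West} − y_{South} = 0 ⇒ y_{West} = 121.5 − 0.5y_{South}.
Solving the two reaction functions simultaneously: (1 − (−1/3)(−0.5))y_{South} = 253/3 − (1/3)·121.5, so (5/6)y_{South} = 263/6 and y_{South} = 52.6.
Then y_{West} = 121.5 − 0.5·52.6 = 95.2.
Price P = 312 − 147.8 = 164.2.
South's profit: (164.2 − 59)·52.6 − 0.5(52.6)² = 4150.14.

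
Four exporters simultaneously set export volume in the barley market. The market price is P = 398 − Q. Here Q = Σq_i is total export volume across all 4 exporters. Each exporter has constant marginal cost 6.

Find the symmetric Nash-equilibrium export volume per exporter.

A representative exporter's profit is π_i = q_i(398 − Q) − 6q_i, with Q = q_i + Σ_{j≠i} q_j.
First-order condition: 392 − 2q_i − Σ_{j≠i} q_j = 0.
Imposing symmetry (q_j = q for all j) turns Σ_{j≠i} q_j into 3q, so 392 = 5q and q = 78.4.

78.4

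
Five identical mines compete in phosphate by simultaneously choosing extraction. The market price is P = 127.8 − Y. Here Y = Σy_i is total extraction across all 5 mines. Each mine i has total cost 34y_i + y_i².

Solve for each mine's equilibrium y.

A representative mine's profit is π_i = y_i(127.8 − Y) − 34y_i − y_i², with Y = y_i + Σ_{j≠i} y_j.
First-order condition: 93.8 − 4y_i − Σ_{j≠i} y_j = 0.
Imposing symmetry (y_j = y for all j) turns Σ_{j≠i} y_j into 4y, so 93.8 = 8y and y = 11.725.

11.725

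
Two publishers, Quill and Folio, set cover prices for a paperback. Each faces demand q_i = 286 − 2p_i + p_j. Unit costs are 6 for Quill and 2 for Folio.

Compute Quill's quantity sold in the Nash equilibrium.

185.6

Quill's profit: π = (p_{Quill} − 6)(286 − 2p_{Quill} + p_{Folio}).
∂π/∂p_{Quill} = 298 − 4p_{Quill} + p_{Folio} = 0 ⇒ p_{Quill} = 74.5 + 0.25p_{Folio}.
Similarly p_{Folio} = 72.5 + 0.25p_{Quill}.
Plugging p_{Folio} into Quill's best response: p_{Quill} = 74.5 + 0.25(72.5 + 0.25p_{Quill}) ⇒ 0.9375p_{Quill} = 92.625, so p_{Quill} = 98.8.
Then p_{Folio} = 72.5 + 0.25·98.8 = 97.2.
q_{Quill} = 286 − 2·98.8 + 97.2 = 185.6.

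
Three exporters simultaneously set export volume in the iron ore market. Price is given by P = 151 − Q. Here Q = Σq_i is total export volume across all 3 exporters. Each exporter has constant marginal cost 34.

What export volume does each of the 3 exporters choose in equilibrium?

29.25

A representative exporter's profit is π_i = q_i(151 − Q) − 34q_i, with Q = q_i + Σ_{j≠i} q_j.
First-order condition: 117 − 2q_i − Σ_{j≠i} q_j = 0.
With identical exporters, set every q_j = q: then 117 − 2q − 2q = 0, i.e. q = 117/4 = 29.25.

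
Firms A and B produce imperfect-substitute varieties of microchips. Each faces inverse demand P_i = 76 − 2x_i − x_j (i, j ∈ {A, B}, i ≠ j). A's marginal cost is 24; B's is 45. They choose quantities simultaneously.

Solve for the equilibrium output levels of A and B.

Firm A's profit: π = x_A(76 − 2x_A − x_B) − 24x_A.
∂π/∂x_A = 52 − 4x_A − x_B = 0 ⇒ x_A = 13 − 0.25x_B.
Similarly x_B = 7.75 − 0.25x_A.
Solving the two reaction functions simultaneously: (1 − (−0.25)(−0.25))x_A = 13 − 0.25·7.75, so 0.9375x_A = 11.0625 and x_A = 11.8.
Then x_B = 7.75 − 0.25·11.8 = 4.8.

11.8, 4.8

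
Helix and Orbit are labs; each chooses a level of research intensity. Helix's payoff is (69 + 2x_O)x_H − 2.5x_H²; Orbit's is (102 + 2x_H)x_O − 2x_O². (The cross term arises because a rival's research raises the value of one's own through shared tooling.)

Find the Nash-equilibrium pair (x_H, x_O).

30, 40.5

Expanding Helix's payoff: 69x_H + 2x_Ox_H − 2.5x_H².
∂π/∂x_H = 69 + 2x_O − 5x_H = 0, so x_H = 13.8 + 0.4x_O.
Likewise for Orbit: x_O = 25.5 + 0.5x_H.
Plugging x_O into Helix's best response: x_H = 13.8 + 0.4(25.5 + 0.5x_H) ⇒ 0.8x_H = 24, so x_H = 30.
Then x_O = 25.5 + 0.5·30 = 40.5.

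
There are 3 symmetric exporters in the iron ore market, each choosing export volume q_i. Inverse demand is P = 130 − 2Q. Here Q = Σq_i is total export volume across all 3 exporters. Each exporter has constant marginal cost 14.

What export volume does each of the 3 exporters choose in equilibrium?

14.5

A representative exporter's profit is π_i = q_i(130 − 2Q) − 14q_i, with Q = q_i + Σ_{j≠i} q_j.
First-order condition: 116 − 4q_i − 2Σ_{j≠i} q_j = 0.
Imposing symmetry (q_j = q for all j) turns Σ_{j≠i} q_j into 2q, so 116 = 8q and q = 14.5.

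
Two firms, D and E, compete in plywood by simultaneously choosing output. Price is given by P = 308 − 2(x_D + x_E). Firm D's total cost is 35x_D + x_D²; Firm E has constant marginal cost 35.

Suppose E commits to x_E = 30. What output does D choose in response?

35.5

Firm D's profit: π = x_D(308 − 2(x_D + x_E)) − 35x_D − x_D².
∂π/∂x_D = 273 − 6x_D − 2x_E = 0, so x_D = 45.5 − (1/3)x_E.
At x_E = 30: x_D = 45.5 − (1/3)·30 = 35.5.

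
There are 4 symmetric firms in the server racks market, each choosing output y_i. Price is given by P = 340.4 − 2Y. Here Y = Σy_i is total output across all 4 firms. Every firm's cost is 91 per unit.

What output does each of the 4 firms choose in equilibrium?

24.94

A representative firm's profit is π_i = y_i(340.4 − 2Y) − 91y_i, with Y = y_i + Σ_{j≠i} y_j.
First-order condition: 249.4 − 4y_i − 2Σ_{j≠i} y_j = 0.
In a symmetric equilibrium every firm chooses the same y, so Σ_{j≠i} y_j = 3y. The condition becomes 249.4 − 10y = 0, giving y = 249.4/10 = 24.94.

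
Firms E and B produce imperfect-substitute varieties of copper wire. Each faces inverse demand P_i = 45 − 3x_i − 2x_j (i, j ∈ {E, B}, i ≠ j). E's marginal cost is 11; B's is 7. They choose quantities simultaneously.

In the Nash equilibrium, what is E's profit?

Firm E's profit: π = x_E(45 − 3x_E − 2x_B) − 11x_E.
∂π/∂x_E = 34 − 6x_E − 2x_B = 0 ⇒ x_E = 17/3 − (1/3)x_B.
Similarly x_B = 19/3 − (1/3)x_E.
Solving the two reaction functions simultaneously: (1 − (−1/3)(−1/3))x_E = 17/3 − (1/3)·(19/3), so (8/9)x_E = 32/9 and x_E = 4.
Then x_B = 19/3 − (1/3)·4 = 5.
P_E = 45 − 3·4 − 2·5 = 23.
Profit = (23 − 11)·4 = 48.

48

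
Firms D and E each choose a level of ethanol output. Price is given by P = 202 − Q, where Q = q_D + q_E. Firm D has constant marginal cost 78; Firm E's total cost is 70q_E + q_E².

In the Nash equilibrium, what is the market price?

Firm D's profit: π = q_D(202 − (q_D + q_E)) − 78q_D.
∂π/∂q_D = 124 − 2q_D − q_E = 0, so q_D = 62 − 0.5q_E.
For E: ∂π/∂q_E = 132 − 4q_E − q_D = 0 ⇒ q_E = 33 − 0.25q_D.
Solving the two reaction functions simultaneously: (1 − (−0.5)(−0.25))q_D = 62 − 0.5·33, so 0.875q_D = 45.5 and q_D = 52.
Then q_E = 33 − 0.25·52 = 20.
Equilibrium price: P = 202 − 72 = 130.

130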